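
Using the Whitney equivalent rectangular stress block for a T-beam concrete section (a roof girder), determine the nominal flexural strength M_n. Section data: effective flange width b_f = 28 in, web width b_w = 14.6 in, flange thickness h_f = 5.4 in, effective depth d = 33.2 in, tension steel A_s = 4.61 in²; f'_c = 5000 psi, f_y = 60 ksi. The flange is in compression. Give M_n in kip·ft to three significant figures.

M_n ≈ 738 kip·ft

Tension: T = A_s f_y = 4.61 × 60 = 276.6 kips.
Try a within the flange: a = T/(0.85 f'_c b_f) = 276.6/(0.85 × 5 × 28) = 2.324 in.
Since a = 2.324 ≤ h_f = 5.4 in, the stress block lies entirely in the flange; analyse as a rectangular beam of width b_f.
M_n = T(d − a/2) = 276.6 × (33.2 − 1.162) = 8861.7 kip·in.
M_n = 8861.7/12 = 738.48 kip·ft.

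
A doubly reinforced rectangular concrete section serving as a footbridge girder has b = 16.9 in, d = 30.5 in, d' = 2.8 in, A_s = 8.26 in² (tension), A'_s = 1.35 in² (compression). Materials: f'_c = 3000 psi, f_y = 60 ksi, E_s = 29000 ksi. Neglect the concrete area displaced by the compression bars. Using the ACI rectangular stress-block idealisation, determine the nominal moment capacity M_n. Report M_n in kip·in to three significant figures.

M_n ≈ 12900 kip·in

Assume both steels yield.
a = (A_s − A'_s) f_y/(0.85 f'_c b) = (8.26 − 1.35) × 60/(0.85 × 3 × 16.9) = 9.621 in.
c = a/β₁ = 9.621/0.85 = 11.319 in; ε'_s = 0.003(c − d')/c = 0.0023 ≥ ε_y = 0.0021, so the compression steel yields.
M_n = (A_s − A'_s) f_y (d − a/2) + A'_s f_y (d − d') = 414.6 × (30.5 − 4.8105) + 81 × (30.5 − 2.8) = 10650.9 + 2243.7 = 12894.6 kip·in.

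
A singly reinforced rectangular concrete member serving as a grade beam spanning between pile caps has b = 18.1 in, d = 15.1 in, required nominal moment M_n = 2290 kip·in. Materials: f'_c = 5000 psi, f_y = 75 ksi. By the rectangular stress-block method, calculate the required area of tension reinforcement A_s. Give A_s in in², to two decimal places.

A_s ≈ 2.17 in²

From M_n = 0.85 f'_c a b (d − a/2):
a = d − √(d² − 2M_n/(0.85 f'_c b)) = 15.1 − √(15.1² − 2 × 2290/(0.85 × 5 × 18.1)) = 2.120 in.
A_s = 0.85 f'_c a b / f_y = 0.85 × 5 × 2.120 × 18.1 / 75 = 2.174 in².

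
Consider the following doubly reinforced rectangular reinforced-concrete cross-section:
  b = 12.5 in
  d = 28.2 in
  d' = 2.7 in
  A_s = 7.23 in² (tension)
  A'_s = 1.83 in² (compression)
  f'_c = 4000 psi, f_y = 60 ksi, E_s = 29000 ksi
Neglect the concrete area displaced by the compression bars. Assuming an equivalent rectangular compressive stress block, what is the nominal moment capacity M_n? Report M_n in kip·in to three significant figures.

M_n ≈ 10700 kip·in

Assume both steels yield.
a = (A_s − A'_s) f_y/(0.85 f'_c b) = (7.23 − 1.83) × 60/(0.85 × 4 × 12.5) = 7.624 in.
c = a/β₁ = 7.624/0.85 = 8.969 in; ε'_s = 0.003(c − d')/c = 0.0021 ≥ ε_y = 0.0021, so the compression steel yields.
M_n = (A_s − A'_s) f_y (d − a/2) + A'_s f_y (d − d') = 324 × (28.2 − 3.812) + 109.8 × (28.2 − 2.7) = 7901.7 + 2799.9 = 10701.6 kip·in.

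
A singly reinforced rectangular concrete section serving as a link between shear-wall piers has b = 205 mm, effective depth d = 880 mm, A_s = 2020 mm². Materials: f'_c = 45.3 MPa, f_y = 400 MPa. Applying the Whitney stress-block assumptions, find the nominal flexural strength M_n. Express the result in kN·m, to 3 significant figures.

T = A_s f_y = 2020 × 400 = 808000 N = 808 kN.
From C = T: a = T/(0.85 f'_c b) = 808000/(0.85 × 45.3 × 205) = 102.36 mm.
M_n = T(d − a/2) = 808 kN × (880 − 51.18) mm = 669.69 kN·m.

M_n ≈ 670 kN·m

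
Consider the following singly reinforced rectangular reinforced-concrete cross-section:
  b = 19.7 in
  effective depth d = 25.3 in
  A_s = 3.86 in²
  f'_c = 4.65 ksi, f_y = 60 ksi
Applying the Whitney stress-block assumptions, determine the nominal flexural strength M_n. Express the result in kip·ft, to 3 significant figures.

M_n ≈ 460 kip·ft

T = A_s f_y = 3.86 × 60 = 231.6 kips.
a = T/(0.85 f'_c b) = 231.6/(0.85 × 4.65 × 19.7) = 2.974 in.
M_n = T(d − a/2) = 231.6 × (25.3 − 1.487) = 5515.1 kip·in = 5515.1/12 = 459.59 kip·ft.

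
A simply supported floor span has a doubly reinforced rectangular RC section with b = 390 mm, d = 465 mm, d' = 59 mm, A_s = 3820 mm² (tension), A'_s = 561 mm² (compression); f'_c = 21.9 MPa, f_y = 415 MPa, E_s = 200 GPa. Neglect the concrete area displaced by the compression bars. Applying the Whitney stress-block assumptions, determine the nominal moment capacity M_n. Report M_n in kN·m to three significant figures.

Assume both tension and compression steel yield.
Net tension couple steel: A_s − A'_s = 3259 mm².
a = (A_s − A'_s) f_y / (0.85 f'_c b) = 1352485/(0.85 × 21.9 × 390) = 186.30 mm.
c = a/β₁ = 186.30/0.85 = 219.18 mm; ε'_s = 0.003(c − d')/c = 0.0022 ≥ f_y/E_s = 0.0021, so compression steel does yield.
M_n = (A_s − A'_s) f_y (d − a/2) + A'_s f_y (d − d') = [1352485 × (465 − 93.15) + 232815 × (465 − 59)] × 10⁻⁶ = 502.92 + 94.52 = 597.44 kN·m.

M_n ≈ 597 kN·m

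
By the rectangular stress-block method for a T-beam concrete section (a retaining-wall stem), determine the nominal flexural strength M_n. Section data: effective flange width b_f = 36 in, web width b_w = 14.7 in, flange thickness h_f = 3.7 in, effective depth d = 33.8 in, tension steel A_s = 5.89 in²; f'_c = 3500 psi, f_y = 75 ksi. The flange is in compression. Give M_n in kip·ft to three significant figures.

M_n ≈ 1170 kip·ft

Tension: T = A_s f_y = 5.89 × 75 = 441.75 kips.
Try a within the flange: a = T/(0.85 f'_c b_f) = 441.75/(0.85 × 3.5 × 36) = 4.125 in.
a = 4.125 > h_f = 3.7 in: the block extends into the web. Split into flange-overhang and web parts.
C_f = 0.85 f'_c (b_f − b_w) h_f = 0.85 × 3.5 × (36 − 14.7) × 3.7 = 234.5 kips.
Remaining web compression depth: a_w = (T − C_f)/(0.85 f'_c b_w) = (441.75 − 234.5)/(0.85 × 3.5 × 14.7) = 4.739 in.
M_n = C_f(d − h_f/2) + (T − C_f)(d − a_w/2) = 234.5 × (33.8 − 1.85) + 207.25 × (33.8 − 2.3695) = 7492.3 + 6514.0 = 14006.3 kip·in.
M_n = 14006.3/12 = 1167.19 kip·ft.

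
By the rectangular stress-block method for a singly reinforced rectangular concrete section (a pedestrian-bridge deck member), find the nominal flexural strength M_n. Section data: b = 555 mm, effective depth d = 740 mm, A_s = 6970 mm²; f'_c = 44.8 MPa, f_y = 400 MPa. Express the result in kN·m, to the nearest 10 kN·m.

T = A_s f_y = 6970 × 400 = 2788000 N = 2788 kN.
From C = T: a = T/(0.85 f'_c b) = 2788000/(0.85 × 44.8 × 555) = 131.92 mm.
M_n = T(d − a/2) = 2788 kN × (740 − 65.96) mm = 1879.22 kN·m.

M_n ≈ 1880 kN·m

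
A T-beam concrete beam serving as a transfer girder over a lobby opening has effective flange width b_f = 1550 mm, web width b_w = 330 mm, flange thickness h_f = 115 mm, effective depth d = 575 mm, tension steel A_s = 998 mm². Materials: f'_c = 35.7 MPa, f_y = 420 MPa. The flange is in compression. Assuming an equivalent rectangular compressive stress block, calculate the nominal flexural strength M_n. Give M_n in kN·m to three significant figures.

M_n ≈ 239 kN·m

Tension: T = A_s f_y = 998 × 420 = 419160 N.
Try a within the flange: a = T/(0.85 f'_c b_f) = 419160/(0.85 × 35.7 × 1550) = 8.91 mm.
Since a = 8.91 ≤ h_f = 115 mm, the stress block lies entirely in the flange; analyse as a rectangular beam of width b_f.
M_n = T(d − a/2) = 419160 × (575 − 4.455) = 239.15 × 10⁶ N·mm.
M_n = 239.15 kN·m.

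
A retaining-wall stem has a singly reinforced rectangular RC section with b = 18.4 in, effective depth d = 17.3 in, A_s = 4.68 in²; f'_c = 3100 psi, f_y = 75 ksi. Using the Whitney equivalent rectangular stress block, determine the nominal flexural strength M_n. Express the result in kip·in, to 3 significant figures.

M_n ≈ 4800 kip·in

T = A_s f_y = 4.68 × 75 = 351 kips.
a = T/(0.85 f'_c b) = 351/(0.85 × 3.1 × 18.4) = 7.240 in.
M_n = T(d − a/2) = 351 × (17.3 − 3.62) = 4801.7 kip·in.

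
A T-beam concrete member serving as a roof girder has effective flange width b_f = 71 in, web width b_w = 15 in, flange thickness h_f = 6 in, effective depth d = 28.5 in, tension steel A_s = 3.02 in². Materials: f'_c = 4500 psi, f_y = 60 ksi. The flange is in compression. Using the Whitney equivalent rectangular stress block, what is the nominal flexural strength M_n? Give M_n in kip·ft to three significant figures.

M_n ≈ 425 kip·ft

Tension: T = A_s f_y = 3.02 × 60 = 181.2 kips.
Try a within the flange: a = T/(0.85 f'_c b_f) = 181.2/(0.85 × 4.5 × 71) = 0.667 in.
Since a = 0.667 ≤ h_f = 6 in, the stress block lies entirely in the flange; analyse as a rectangular beam of width b_f.
M_n = T(d − a/2) = 181.2 × (28.5 − 0.3335) = 5103.8 kip·in.
M_n = 5103.8/12 = 425.32 kip·ft.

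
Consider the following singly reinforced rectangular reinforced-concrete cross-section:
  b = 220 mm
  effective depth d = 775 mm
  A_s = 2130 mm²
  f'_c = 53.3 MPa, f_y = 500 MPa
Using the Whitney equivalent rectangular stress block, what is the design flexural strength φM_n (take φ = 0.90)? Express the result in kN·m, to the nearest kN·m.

T = A_s f_y = 2130 × 500 = 1065000 N = 1065 kN.
From C = T: a = T/(0.85 f'_c b) = 1065000/(0.85 × 53.3 × 220) = 106.85 mm.
M_n = T(d − a/2) = 1065 kN × (775 − 53.425) mm = 768.48 kN·m.
φM_n = 0.90 × 768.48 = 691.63 kN·m.

φM_n ≈ 692 kN·m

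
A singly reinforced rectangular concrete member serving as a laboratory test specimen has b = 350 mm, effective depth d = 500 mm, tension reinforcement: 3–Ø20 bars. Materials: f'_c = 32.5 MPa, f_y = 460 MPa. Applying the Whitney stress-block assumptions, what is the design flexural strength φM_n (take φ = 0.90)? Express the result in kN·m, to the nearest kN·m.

A_s = 3 × 314 = 942 mm².
T = A_s f_y = 942 × 460 = 433320 N = 433.32 kN.
From C = T: a = T/(0.85 f'_c b) = 433320/(0.85 × 32.5 × 350) = 44.82 mm.
M_n = T(d − a/2) = 433.32 kN × (500 − 22.41) mm = 206.95 kN·m.
φM_n = 0.90 × 206.95 = 186.26 kN·m.

φM_n ≈ 186 kN·m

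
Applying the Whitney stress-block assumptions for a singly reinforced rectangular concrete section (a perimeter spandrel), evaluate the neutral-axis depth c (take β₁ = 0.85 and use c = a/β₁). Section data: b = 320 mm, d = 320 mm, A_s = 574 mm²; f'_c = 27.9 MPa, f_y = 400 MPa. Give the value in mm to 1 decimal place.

T = A_s f_y = 574 × 400 = 229600 N = 229.6 kN.
Setting C = 0.85 f'_c a b equal to T: a = 229600/(0.85 × 27.9 × 320) = 30.255 mm.
With β₁ = 0.85, c = a/β₁ = 30.255/0.85 = 35.6 mm.

c ≈ 35.6 mm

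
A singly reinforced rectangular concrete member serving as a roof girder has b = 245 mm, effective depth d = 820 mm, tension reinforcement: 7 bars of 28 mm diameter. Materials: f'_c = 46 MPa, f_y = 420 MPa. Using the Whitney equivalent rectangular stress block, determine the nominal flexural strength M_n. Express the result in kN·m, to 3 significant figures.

M_n ≈ 1310 kN·m

A_s = 7 × 616 = 4312 mm².
T = A_s f_y = 4312 × 420 = 1811040 N = 1811.04 kN.
From C = T: a = T/(0.85 f'_c b) = 1811040/(0.85 × 46 × 245) = 189.05 mm.
M_n = T(d − a/2) = 1811.04 kN × (820 − 94.525) mm = 1313.86 kN·m.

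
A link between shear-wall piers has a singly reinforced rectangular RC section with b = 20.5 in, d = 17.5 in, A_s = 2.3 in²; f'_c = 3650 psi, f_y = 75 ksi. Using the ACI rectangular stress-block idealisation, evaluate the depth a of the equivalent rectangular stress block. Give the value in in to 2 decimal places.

T = A_s f_y = 2.3 × 75 = 172.5 kips.
a = T/(0.85 f'_c b) = 172.5/(0.85 × 3.65 × 20.5) = 2.71 in.

a ≈ 2.71 in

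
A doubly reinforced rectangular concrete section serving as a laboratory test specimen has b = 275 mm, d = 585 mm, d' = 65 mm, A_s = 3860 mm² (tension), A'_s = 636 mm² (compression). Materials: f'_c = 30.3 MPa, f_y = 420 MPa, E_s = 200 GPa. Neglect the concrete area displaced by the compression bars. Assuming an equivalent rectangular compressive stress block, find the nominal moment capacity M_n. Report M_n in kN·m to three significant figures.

Assume both tension and compression steel yield.
Net tension couple steel: A_s − A'_s = 3224 mm².
a = (A_s − A'_s) f_y / (0.85 f'_c b) = 1354080/(0.85 × 30.3 × 275) = 191.18 mm.
c = a/β₁ = 191.18/0.834 = 229.23 mm; ε'_s = 0.003(c − d')/c = 0.0021 ≥ f_y/E_s = 0.0021, so compression steel does yield.
M_n = (A_s − A'_s) f_y (d − a/2) + A'_s f_y (d − d') = [1354080 × (585 − 95.59) + 267120 × (585 − 65)] × 10⁻⁶ = 662.70 + 138.90 = 801.60 kN·m.

M_n ≈ 802 kN·m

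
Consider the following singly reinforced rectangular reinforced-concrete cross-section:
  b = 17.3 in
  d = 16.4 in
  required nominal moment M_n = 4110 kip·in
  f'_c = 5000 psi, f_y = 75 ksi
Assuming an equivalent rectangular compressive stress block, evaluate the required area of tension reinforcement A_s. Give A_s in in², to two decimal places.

From M_n = 0.85 f'_c a b (d − a/2):
a = d − √(d² − 2M_n/(0.85 f'_c b)) = 16.4 − √(16.4² − 2 × 4110/(0.85 × 5 × 17.3)) = 3.864 in.
A_s = 0.85 f'_c a b / f_y = 0.85 × 5 × 3.864 × 17.3 / 75 = 3.788 in².

A_s ≈ 3.79 in²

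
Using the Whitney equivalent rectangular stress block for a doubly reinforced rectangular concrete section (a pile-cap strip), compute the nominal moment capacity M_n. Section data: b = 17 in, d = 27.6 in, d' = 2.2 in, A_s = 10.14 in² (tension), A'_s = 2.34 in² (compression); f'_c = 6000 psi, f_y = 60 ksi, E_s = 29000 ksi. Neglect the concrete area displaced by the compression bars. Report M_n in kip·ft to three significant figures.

M_n ≈ 1270 kip·ft

Assume both steels yield.
a = (A_s − A'_s) f_y/(0.85 f'_c b) = (10.14 − 2.34) × 60/(0.85 × 6 × 17) = 5.398 in.
c = a/β₁ = 5.398/0.75 = 7.197 in; ε'_s = 0.003(c − d')/c = 0.0021 ≥ ε_y = 0.0021, so the compression steel yields.
M_n = (A_s − A'_s) f_y (d − a/2) + A'_s f_y (d − d') = 468 × (27.6 − 2.699) + 140.4 × (27.6 − 2.2) = 11653.7 + 3566.2 = 15219.9 kip·in = 15219.9/12 = 1268.33 kip·ft.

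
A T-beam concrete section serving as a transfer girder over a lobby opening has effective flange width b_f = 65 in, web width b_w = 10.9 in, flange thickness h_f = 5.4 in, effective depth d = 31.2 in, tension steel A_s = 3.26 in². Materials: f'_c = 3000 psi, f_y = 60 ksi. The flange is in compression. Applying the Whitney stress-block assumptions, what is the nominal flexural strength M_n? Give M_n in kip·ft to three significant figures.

M_n ≈ 499 kip·ft

Tension: T = A_s f_y = 3.26 × 60 = 195.6 kips.
Try a within the flange: a = T/(0.85 f'_c b_f) = 195.6/(0.85 × 3 × 65) = 1.180 in.
Since a = 1.180 ≤ h_f = 5.4 in, the stress block lies entirely in the flange; analyse as a rectangular beam of width b_f.
M_n = T(d − a/2) = 195.6 × (31.2 − 0.59) = 5987.3 kip·in.
M_n = 5987.3/12 = 498.94 kip·ft.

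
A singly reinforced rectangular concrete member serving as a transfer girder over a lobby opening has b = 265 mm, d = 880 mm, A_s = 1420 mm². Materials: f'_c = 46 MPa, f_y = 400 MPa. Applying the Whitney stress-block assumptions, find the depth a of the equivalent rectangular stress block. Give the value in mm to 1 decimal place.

T = A_s f_y = 1420 × 400 = 568000 N = 568 kN.
Setting C = 0.85 f'_c a b equal to T: a = 568000/(0.85 × 46 × 265) = 54.8 mm.

a ≈ 54.8 mm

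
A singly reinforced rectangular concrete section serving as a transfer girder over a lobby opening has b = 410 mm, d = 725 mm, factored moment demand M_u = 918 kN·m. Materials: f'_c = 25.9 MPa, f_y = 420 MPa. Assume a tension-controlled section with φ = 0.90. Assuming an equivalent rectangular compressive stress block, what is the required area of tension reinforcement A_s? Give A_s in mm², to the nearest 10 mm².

A_s ≈ 3820 mm²

M_n = M_u/φ = 918/0.90 = 1020 kN·m.
With M_n = 0.85 f'_c a b (d − a/2), solve the quadratic for a:
a = d − √(d² − 2M_n/(0.85 f'_c b)) = 725 − √(725² − 2 × 1020×10⁶/(0.85 × 25.9 × 410)) = 177.63 mm.
A_s = 0.85 f'_c a b / f_y = 0.85 × 25.9 × 177.63 × 410 / 420 = 3817.4 mm².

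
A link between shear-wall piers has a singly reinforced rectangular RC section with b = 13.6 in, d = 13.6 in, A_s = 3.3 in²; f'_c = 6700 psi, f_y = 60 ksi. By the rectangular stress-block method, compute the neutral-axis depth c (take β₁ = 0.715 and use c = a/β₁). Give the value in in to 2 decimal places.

T = A_s f_y = 3.3 × 60 = 198 kips.
a = T/(0.85 f'_c b) = 198/(0.85 × 6.7 × 13.6) = 2.5564 in.
With β₁ = 0.715, c = a/β₁ = 2.5564/0.715 = 3.58 in.

c ≈ 3.58 in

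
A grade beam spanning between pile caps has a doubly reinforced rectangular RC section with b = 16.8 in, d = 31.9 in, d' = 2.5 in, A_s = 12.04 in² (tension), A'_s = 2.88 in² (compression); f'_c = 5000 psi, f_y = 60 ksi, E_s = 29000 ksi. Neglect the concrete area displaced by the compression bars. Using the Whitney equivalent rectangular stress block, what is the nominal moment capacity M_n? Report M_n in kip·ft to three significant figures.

M_n ≈ 1710 kip·ft

Assume both steels yield.
a = (A_s − A'_s) f_y/(0.85 f'_c b) = (12.04 − 2.88) × 60/(0.85 × 5 × 16.8) = 7.697 in.
c = a/β₁ = 7.697/0.8 = 9.621 in; ε'_s = 0.003(c − d')/c = 0.0022 ≥ ε_y = 0.0021, so the compression steel yields.
M_n = (A_s − A'_s) f_y (d − a/2) + A'_s f_y (d − d') = 549.6 × (31.9 − 3.8485) + 172.8 × (31.9 − 2.5) = 15417.1 + 5080.3 = 20497.4 kip·in = 20497.4/12 = 1708.12 kip·ft.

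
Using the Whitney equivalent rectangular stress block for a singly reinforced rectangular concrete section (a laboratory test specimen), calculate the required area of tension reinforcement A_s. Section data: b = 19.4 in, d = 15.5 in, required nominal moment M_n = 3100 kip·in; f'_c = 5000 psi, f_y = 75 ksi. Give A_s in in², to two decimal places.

A_s ≈ 2.92 in²

From M_n = 0.85 f'_c a b (d − a/2):
a = d − √(d² − 2M_n/(0.85 f'_c b)) = 15.5 − √(15.5² − 2 × 3100/(0.85 × 5 × 19.4)) = 2.653 in.
A_s = 0.85 f'_c a b / f_y = 0.85 × 5 × 2.653 × 19.4 / 75 = 2.917 in².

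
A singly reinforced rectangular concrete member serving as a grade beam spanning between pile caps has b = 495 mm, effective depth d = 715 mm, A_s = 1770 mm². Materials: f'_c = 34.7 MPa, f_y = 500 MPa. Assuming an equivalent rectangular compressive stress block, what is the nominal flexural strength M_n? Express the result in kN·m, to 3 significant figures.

M_n ≈ 606 kN·m

T = A_s f_y = 1770 × 500 = 885000 N = 885 kN.
From C = T: a = T/(0.85 f'_c b) = 885000/(0.85 × 34.7 × 495) = 60.62 mm.
M_n = T(d − a/2) = 885 kN × (715 − 30.31) mm = 605.95 kN·m.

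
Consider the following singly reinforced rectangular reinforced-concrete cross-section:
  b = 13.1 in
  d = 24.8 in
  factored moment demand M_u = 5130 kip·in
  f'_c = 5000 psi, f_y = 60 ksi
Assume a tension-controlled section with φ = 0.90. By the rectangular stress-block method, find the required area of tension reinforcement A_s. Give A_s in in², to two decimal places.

M_n = M_u/φ = 5130/0.90 = 5700 kip·in.
From M_n = 0.85 f'_c a b (d − a/2):
a = d − √(d² − 2M_n/(0.85 f'_c b)) = 24.8 − √(24.8² − 2 × 5700/(0.85 × 5 × 13.1)) = 4.545 in.
A_s = 0.85 f'_c a b / f_y = 0.85 × 5 × 4.545 × 13.1 / 60 = 4.217 in².

A_s ≈ 4.22 in²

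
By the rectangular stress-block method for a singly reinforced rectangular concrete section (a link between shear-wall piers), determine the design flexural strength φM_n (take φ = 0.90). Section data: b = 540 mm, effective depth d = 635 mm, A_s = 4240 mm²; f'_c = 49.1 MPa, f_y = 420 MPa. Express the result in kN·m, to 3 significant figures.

φM_n ≈ 954 kN·m

T = A_s f_y = 4240 × 420 = 1780800 N = 1780.8 kN.
From C = T: a = T/(0.85 f'_c b) = 1780800/(0.85 × 49.1 × 540) = 79.02 mm.
M_n = T(d − a/2) = 1780.8 kN × (635 − 39.51) mm = 1060.45 kN·m.
φM_n = 0.90 × 1060.45 = 954.41 kN·m.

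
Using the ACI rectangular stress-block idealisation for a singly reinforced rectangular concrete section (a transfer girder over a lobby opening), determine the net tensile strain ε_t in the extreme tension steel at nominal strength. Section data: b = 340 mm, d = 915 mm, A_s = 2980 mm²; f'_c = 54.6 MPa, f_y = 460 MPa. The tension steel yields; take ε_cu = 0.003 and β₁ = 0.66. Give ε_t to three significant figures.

ε_t ≈ 0.0179

a = A_s f_y/(0.85 f'_c b) = 86.87 mm.
β₁ = 0.66, so c = a/β₁ = 86.87/0.66 = 131.62 mm.
From the linear strain diagram with ε_cu = 0.003: ε_t = 0.003 (d − c)/c = 0.003 × (915 − 131.62)/131.62 = 0.0179.
Since ε_t ≥ 0.005, the section is tension-controlled.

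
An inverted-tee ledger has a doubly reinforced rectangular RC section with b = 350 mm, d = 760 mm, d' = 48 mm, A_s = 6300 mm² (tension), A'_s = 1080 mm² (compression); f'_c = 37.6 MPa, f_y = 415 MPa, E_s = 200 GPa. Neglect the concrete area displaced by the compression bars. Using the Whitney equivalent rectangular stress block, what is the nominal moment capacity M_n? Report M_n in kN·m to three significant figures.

Assume both tension and compression steel yield.
Net tension couple steel: A_s − A'_s = 5220 mm².
a = (A_s − A'_s) f_y / (0.85 f'_c b) = 2166300/(0.85 × 37.6 × 350) = 193.66 mm.
c = a/β₁ = 193.66/0.781 = 247.96 mm; ε'_s = 0.003(c − d')/c = 0.0024 ≥ f_y/E_s = 0.0021, so compression steel does yield.
M_n = (A_s − A'_s) f_y (d − a/2) + A'_s f_y (d − d') = [2166300 × (760 − 96.83) + 448200 × (760 − 48)] × 10⁻⁶ = 1436.63 + 319.12 = 1755.75 kN·m.

M_n ≈ 1760 kN·m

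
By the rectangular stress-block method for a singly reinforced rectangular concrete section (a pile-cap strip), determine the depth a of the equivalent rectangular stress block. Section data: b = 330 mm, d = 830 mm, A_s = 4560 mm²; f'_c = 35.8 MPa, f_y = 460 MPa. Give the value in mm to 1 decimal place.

T = A_s f_y = 4560 × 460 = 2097600 N = 2097.6 kN.
Setting C = 0.85 f'_c a b equal to T: a = 2097600/(0.85 × 35.8 × 330) = 208.9 mm.

a ≈ 208.9 mm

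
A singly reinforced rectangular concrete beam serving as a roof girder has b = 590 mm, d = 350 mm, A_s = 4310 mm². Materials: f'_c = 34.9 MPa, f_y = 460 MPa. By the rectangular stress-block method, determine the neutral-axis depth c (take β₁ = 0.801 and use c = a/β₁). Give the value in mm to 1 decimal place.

T = A_s f_y = 4310 × 460 = 1982600 N = 1982.6 kN.
Setting C = 0.85 f'_c a b equal to T: a = 1982600/(0.85 × 34.9 × 590) = 113.276 mm.
With β₁ = 0.801, c = a/β₁ = 113.276/0.801 = 141.4 mm.

c ≈ 141.4 mm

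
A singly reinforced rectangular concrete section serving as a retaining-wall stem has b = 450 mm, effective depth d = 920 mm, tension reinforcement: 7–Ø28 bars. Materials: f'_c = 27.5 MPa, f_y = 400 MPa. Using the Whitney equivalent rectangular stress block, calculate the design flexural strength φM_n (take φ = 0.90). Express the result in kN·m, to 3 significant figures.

A_s = 7 × 616 = 4312 mm².
T = A_s f_y = 4312 × 400 = 1724800 N = 1724.8 kN.
From C = T: a = T/(0.85 f'_c b) = 1724800/(0.85 × 27.5 × 450) = 163.97 mm.
M_n = T(d − a/2) = 1724.8 kN × (920 − 81.985) mm = 1445.41 kN·m.
φM_n = 0.90 × 1445.41 = 1300.87 kN·m.

φM_n ≈ 1300 kN·m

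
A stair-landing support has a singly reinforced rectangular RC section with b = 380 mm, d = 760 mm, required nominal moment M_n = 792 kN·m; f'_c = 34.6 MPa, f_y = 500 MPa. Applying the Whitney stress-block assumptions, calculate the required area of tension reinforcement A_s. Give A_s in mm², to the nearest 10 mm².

With M_n = 0.85 f'_c a b (d − a/2), solve the quadratic for a:
a = d − √(d² − 2M_n/(0.85 f'_c b)) = 760 − √(760² − 2 × 792×10⁶/(0.85 × 34.6 × 380)) = 99.80 mm.
A_s = 0.85 f'_c a b / f_y = 0.85 × 34.6 × 99.80 × 380 / 500 = 2230.7 mm².

A_s ≈ 2230 mm²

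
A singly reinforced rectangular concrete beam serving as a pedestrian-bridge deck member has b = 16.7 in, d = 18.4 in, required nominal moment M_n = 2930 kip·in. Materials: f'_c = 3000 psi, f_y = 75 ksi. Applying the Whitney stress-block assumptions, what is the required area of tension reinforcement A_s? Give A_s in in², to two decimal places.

From M_n = 0.85 f'_c a b (d − a/2):
a = d − √(d² − 2M_n/(0.85 f'_c b)) = 18.4 − √(18.4² − 2 × 2930/(0.85 × 3 × 16.7)) = 4.224 in.
A_s = 0.85 f'_c a b / f_y = 0.85 × 3 × 4.224 × 16.7 / 75 = 2.398 in².

A_s ≈ 2.40 in²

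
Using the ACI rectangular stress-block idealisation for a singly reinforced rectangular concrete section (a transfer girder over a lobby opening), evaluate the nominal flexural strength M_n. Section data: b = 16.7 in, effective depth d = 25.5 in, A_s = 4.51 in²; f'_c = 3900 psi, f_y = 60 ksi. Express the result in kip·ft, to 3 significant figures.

T = A_s f_y = 4.51 × 60 = 270.6 kips.
a = T/(0.85 f'_c b) = 270.6/(0.85 × 3.9 × 16.7) = 4.888 in.
M_n = T(d − a/2) = 270.6 × (25.5 − 2.444) = 6239.0 kip·in = 6239.0/12 = 519.92 kip·ft.

M_n ≈ 520 kip·ft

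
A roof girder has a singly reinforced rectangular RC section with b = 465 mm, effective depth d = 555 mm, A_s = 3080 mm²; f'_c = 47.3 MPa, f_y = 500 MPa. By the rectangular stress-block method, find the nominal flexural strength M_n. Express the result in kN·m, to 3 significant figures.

T = A_s f_y = 3080 × 500 = 1540000 N = 1540 kN.
From C = T: a = T/(0.85 f'_c b) = 1540000/(0.85 × 47.3 × 465) = 82.37 mm.
M_n = T(d − a/2) = 1540 kN × (555 − 41.185) mm = 791.28 kN·m.

M_n ≈ 791 kN·m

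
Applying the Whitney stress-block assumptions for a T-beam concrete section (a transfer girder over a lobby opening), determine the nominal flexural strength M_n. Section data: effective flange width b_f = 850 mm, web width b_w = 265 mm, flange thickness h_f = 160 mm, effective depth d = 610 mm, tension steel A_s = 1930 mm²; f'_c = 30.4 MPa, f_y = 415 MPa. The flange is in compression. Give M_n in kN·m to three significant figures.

M_n ≈ 474 kN·m

Tension: T = A_s f_y = 1930 × 415 = 800950 N.
Try a within the flange: a = T/(0.85 f'_c b_f) = 800950/(0.85 × 30.4 × 850) = 36.47 mm.
Since a = 36.47 ≤ h_f = 160 mm, the stress block lies entirely in the flange; analyse as a rectangular beam of width b_f.
M_n = T(d − a/2) = 800950 × (610 − 18.235) = 473.97 × 10⁶ N·mm.
M_n = 473.97 kN·m.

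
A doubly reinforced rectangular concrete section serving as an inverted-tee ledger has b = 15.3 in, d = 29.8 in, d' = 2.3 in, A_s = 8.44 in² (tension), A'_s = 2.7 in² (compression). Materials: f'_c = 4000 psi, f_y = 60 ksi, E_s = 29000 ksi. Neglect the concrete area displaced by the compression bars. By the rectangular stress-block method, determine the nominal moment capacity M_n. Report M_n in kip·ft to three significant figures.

M_n ≈ 1130 kip·ft

Assume both steels yield.
a = (A_s − A'_s) f_y/(0.85 f'_c b) = (8.44 − 2.7) × 60/(0.85 × 4 × 15.3) = 6.621 in.
c = a/β₁ = 6.621/0.85 = 7.789 in; ε'_s = 0.003(c − d')/c = 0.0021 ≥ ε_y = 0.0021, so the compression steel yields.
M_n = (A_s − A'_s) f_y (d − a/2) + A'_s f_y (d − d') = 344.4 × (29.8 − 3.3105) + 162 × (29.8 − 2.3) = 9123.0 + 4455.0 = 13578.0 kip·in = 13578.0/12 = 1131.50 kip·ft.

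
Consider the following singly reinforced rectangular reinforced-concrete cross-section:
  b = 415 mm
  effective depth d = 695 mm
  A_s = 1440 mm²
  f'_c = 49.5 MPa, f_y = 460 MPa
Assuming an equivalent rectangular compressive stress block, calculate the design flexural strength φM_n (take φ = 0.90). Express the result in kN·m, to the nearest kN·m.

T = A_s f_y = 1440 × 460 = 662400 N = 662.4 kN.
From C = T: a = T/(0.85 f'_c b) = 662400/(0.85 × 49.5 × 415) = 37.94 mm.
M_n = T(d − a/2) = 662.4 kN × (695 − 18.97) mm = 447.80 kN·m.
φM_n = 0.90 × 447.80 = 403.02 kN·m.

φM_n ≈ 403 kN·m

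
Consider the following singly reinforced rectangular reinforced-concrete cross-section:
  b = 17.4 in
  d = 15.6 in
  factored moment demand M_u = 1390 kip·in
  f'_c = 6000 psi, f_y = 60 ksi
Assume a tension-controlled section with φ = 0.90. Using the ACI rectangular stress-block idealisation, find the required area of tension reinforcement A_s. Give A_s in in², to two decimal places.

A_s ≈ 1.71 in²

M_n = M_u/φ = 1390/0.90 = 1544.44 kip·in.
From M_n = 0.85 f'_c a b (d − a/2):
a = d − √(d² − 2M_n/(0.85 f'_c b)) = 15.6 − √(15.6² − 2 × 1544.44/(0.85 × 6 × 17.4)) = 1.159 in.
A_s = 0.85 f'_c a b / f_y = 0.85 × 6 × 1.159 × 17.4 / 60 = 1.714 in².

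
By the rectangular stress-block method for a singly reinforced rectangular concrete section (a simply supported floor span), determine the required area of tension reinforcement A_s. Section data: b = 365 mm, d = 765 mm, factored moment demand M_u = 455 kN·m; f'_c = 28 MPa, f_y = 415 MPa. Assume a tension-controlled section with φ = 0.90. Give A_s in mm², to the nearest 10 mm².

A_s ≈ 1680 mm²

M_n = M_u/φ = 455/0.90 = 505.556 kN·m.
With M_n = 0.85 f'_c a b (d − a/2), solve the quadratic for a:
a = d − √(d² − 2M_n/(0.85 f'_c b)) = 765 − √(765² − 2 × 505.556×10⁶/(0.85 × 28 × 365)) = 80.29 mm.
A_s = 0.85 f'_c a b / f_y = 0.85 × 28 × 80.29 × 365 / 415 = 1680.7 mm².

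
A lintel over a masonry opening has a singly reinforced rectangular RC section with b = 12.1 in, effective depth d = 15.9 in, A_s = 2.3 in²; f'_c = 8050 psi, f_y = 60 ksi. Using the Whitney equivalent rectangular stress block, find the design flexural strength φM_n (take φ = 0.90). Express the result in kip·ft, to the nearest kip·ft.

T = A_s f_y = 2.3 × 60 = 138 kips.
a = T/(0.85 f'_c b) = 138/(0.85 × 8.05 × 12.1) = 1.667 in.
M_n = T(d − a/2) = 138 × (15.9 − 0.8335) = 2079.2 kip·in = 2079.2/12 = 173.27 kip·ft.
φM_n = 0.90 × 173.27 = 155.94 kip·ft.

φM_n ≈ 156 kip·ft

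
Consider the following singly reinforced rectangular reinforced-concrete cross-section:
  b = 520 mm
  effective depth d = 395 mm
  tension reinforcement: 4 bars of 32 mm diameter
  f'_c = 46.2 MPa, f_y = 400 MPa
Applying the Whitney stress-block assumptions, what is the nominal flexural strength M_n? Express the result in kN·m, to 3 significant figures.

A_s = 4 × 804 = 3216 mm².
T = A_s f_y = 3216 × 400 = 1286400 N = 1286.4 kN.
From C = T: a = T/(0.85 f'_c b) = 1286400/(0.85 × 46.2 × 520) = 63.00 mm.
M_n = T(d − a/2) = 1286.4 kN × (395 − 31.5) mm = 467.61 kN·m.

M_n ≈ 468 kN·m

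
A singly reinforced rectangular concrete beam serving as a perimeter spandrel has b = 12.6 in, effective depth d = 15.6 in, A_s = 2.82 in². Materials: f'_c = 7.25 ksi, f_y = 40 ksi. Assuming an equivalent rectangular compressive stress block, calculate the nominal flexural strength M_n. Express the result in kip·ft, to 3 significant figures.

T = A_s f_y = 2.82 × 40 = 112.8 kips.
a = T/(0.85 f'_c b) = 112.8/(0.85 × 7.25 × 12.6) = 1.453 in.
M_n = T(d − a/2) = 112.8 × (15.6 − 0.7265) = 1677.7 kip·in = 1677.7/12 = 139.81 kip·ft.

M_n ≈ 140 kip·ft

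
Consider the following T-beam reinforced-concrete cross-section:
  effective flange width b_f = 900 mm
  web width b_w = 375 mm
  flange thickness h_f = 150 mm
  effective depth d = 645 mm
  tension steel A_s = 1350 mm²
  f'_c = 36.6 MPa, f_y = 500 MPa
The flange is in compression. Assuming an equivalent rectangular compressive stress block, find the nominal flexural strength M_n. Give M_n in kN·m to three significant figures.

Tension: T = A_s f_y = 1350 × 500 = 675000 N.
Try a within the flange: a = T/(0.85 f'_c b_f) = 675000/(0.85 × 36.6 × 900) = 24.11 mm.
Since a = 24.11 ≤ h_f = 150 mm, the stress block lies entirely in the flange; analyse as a rectangular beam of width b_f.
M_n = T(d − a/2) = 675000 × (645 − 12.055) = 427.24 × 10⁶ N·mm.
M_n = 427.24 kN·m.

M_n ≈ 427 kN·m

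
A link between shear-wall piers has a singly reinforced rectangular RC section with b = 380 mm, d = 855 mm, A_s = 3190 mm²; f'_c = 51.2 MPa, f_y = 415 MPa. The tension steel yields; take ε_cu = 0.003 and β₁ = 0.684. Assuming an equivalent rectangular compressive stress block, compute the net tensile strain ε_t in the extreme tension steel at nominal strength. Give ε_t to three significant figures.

ε_t ≈ 0.0189

a = A_s f_y/(0.85 f'_c b) = 80.05 mm.
β₁ = 0.684, so c = a/β₁ = 80.05/0.684 = 117.03 mm.
From the linear strain diagram with ε_cu = 0.003: ε_t = 0.003 (d − c)/c = 0.003 × (855 − 117.03)/117.03 = 0.0189.
Since ε_t ≥ 0.005, the section is tension-controlled.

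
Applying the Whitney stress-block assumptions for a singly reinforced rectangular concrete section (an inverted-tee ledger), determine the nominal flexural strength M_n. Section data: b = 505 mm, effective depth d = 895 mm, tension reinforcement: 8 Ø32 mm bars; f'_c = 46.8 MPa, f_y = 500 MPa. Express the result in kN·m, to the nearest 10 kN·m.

A_s = 8 × 804 = 6432 mm².
T = A_s f_y = 6432 × 500 = 3216000 N = 3216 kN.
From C = T: a = T/(0.85 f'_c b) = 3216000/(0.85 × 46.8 × 505) = 160.09 mm.
M_n = T(d − a/2) = 3216 kN × (895 − 80.045) mm = 2620.90 kN·m.

M_n ≈ 2620 kN·m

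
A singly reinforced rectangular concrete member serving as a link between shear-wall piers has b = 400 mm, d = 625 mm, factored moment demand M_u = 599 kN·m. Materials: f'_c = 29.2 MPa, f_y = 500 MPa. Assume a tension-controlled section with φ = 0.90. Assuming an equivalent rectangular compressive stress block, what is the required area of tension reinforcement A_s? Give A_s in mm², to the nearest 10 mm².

M_n = M_u/φ = 599/0.90 = 665.556 kN·m.
With M_n = 0.85 f'_c a b (d − a/2), solve the quadratic for a:
a = d − √(d² − 2M_n/(0.85 f'_c b)) = 625 − √(625² − 2 × 665.556×10⁶/(0.85 × 29.2 × 400)) = 118.49 mm.
A_s = 0.85 f'_c a b / f_y = 0.85 × 29.2 × 118.49 × 400 / 500 = 2352.7 mm².

A_s ≈ 2350 mm²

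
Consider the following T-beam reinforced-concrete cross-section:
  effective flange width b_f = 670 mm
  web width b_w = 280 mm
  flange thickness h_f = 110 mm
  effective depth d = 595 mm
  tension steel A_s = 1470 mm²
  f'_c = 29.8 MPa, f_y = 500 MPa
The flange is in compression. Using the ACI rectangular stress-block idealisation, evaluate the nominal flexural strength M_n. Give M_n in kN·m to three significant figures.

Tension: T = A_s f_y = 1470 × 500 = 735000 N.
Try a within the flange: a = T/(0.85 f'_c b_f) = 735000/(0.85 × 29.8 × 670) = 43.31 mm.
Since a = 43.31 ≤ h_f = 110 mm, the stress block lies entirely in the flange; analyse as a rectangular beam of width b_f.
M_n = T(d − a/2) = 735000 × (595 − 21.655) = 421.41 × 10⁶ N·mm.
M_n = 421.41 kN·m.

M_n ≈ 421 kN·m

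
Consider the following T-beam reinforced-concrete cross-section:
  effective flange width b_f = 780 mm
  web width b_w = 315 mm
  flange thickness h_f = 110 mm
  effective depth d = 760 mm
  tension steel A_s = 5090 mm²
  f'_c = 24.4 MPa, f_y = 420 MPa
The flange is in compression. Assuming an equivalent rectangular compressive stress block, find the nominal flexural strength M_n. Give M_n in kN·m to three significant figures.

M_n ≈ 1480 kN·m

Tension: T = A_s f_y = 5090 × 420 = 2137800 N.
Try a within the flange: a = T/(0.85 f'_c b_f) = 2137800/(0.85 × 24.4 × 780) = 132.15 mm.
a = 132.15 > h_f = 110 mm: the block extends into the web. Split into flange-overhang and web parts.
C_f = 0.85 f'_c (b_f − b_w) h_f = 0.85 × 24.4 × (780 − 315) × 110 = 1060851 N.
Remaining web compression depth: a_w = (T − C_f)/(0.85 f'_c b_w) = (2137800 − 1060851)/(0.85 × 24.4 × 315) = 164.85 mm.
M_n = C_f(d − h_f/2) + (T − C_f)(d − a_w/2) = 1060851 × (760 − 55) + 1076949 × (760 − 82.425) = 747.90 + 729.71 = 1477.61 × 10⁶ N·mm.
M_n = 1477.61 kN·m.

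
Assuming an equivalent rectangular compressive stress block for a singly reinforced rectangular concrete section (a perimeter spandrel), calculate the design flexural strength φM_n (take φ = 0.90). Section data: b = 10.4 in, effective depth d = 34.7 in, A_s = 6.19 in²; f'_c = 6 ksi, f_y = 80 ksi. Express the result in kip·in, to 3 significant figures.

φM_n ≈ 13400 kip·in

T = A_s f_y = 6.19 × 80 = 495.2 kips.
a = T/(0.85 f'_c b) = 495.2/(0.85 × 6 × 10.4) = 9.336 in.
M_n = T(d − a/2) = 495.2 × (34.7 − 4.668) = 14871.8 kip·in.
φM_n = 0.90 × 14871.8 = 13384.6 kip·in.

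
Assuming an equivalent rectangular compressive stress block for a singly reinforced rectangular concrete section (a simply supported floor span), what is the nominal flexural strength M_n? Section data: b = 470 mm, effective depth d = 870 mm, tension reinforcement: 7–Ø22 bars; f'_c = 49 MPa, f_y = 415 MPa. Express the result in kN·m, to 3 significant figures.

A_s = 7 × 380 = 2660 mm².
T = A_s f_y = 2660 × 415 = 1103900 N = 1103.9 kN.
From C = T: a = T/(0.85 f'_c b) = 1103900/(0.85 × 49 × 470) = 56.39 mm.
M_n = T(d − a/2) = 1103.9 kN × (870 − 28.195) mm = 929.27 kN·m.

M_n ≈ 929 kN·m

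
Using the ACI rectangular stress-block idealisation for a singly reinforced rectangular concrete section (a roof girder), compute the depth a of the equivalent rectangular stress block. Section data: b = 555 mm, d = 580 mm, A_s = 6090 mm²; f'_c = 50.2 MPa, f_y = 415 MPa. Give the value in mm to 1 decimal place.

T = A_s f_y = 6090 × 415 = 2527350 N = 2527.35 kN.
Setting C = 0.85 f'_c a b equal to T: a = 2527350/(0.85 × 50.2 × 555) = 106.7 mm.

a ≈ 106.7 mm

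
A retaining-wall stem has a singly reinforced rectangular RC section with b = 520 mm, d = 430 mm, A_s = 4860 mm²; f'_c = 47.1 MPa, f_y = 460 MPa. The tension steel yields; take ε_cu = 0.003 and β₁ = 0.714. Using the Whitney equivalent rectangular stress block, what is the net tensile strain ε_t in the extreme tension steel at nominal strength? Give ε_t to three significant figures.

a = A_s f_y/(0.85 f'_c b) = 107.39 mm.
β₁ = 0.714, so c = a/β₁ = 107.39/0.714 = 150.41 mm.
From the linear strain diagram with ε_cu = 0.003: ε_t = 0.003 (d − c)/c = 0.003 × (430 − 150.41)/150.41 = 0.00558.
Since ε_t ≥ 0.005, the section is tension-controlled.

ε_t ≈ 0.00558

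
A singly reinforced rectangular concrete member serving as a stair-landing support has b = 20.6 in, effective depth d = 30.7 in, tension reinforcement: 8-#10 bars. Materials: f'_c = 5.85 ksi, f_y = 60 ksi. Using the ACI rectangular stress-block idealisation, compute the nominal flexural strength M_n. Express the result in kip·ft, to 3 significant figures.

M_n ≈ 1410 kip·ft

A_s = 8 × 1.27 = 10.16 in².
T = A_s f_y = 10.16 × 60 = 609.6 kips.
a = T/(0.85 f'_c b) = 609.6/(0.85 × 5.85 × 20.6) = 5.951 in.
M_n = T(d − a/2) = 609.6 × (30.7 − 2.9755) = 16900.9 kip·in = 16900.9/12 = 1408.41 kip·ft.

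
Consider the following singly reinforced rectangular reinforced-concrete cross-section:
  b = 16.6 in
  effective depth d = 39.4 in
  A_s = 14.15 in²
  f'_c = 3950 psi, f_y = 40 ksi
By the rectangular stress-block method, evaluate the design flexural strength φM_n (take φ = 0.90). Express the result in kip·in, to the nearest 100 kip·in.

T = A_s f_y = 14.15 × 40 = 566 kips.
a = T/(0.85 f'_c b) = 566/(0.85 × 3.95 × 16.6) = 10.155 in.
M_n = T(d − a/2) = 566 × (39.4 − 5.0775) = 19426.5 kip·in.
φM_n = 0.90 × 19426.5 = 17483.9 kip·in.

φM_n ≈ 17500 kip·in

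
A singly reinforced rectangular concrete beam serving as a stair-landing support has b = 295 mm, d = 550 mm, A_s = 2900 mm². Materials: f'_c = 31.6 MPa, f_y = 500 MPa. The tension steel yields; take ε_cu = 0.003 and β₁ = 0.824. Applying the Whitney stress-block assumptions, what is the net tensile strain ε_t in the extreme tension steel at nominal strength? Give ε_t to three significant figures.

ε_t ≈ 0.00443

a = A_s f_y/(0.85 f'_c b) = 183.00 mm.
β₁ = 0.824, so c = a/β₁ = 183.00/0.824 = 222.09 mm.
From the linear strain diagram with ε_cu = 0.003: ε_t = 0.003 (d − c)/c = 0.003 × (550 − 222.09)/222.09 = 0.00443.
ε_t is between 0.004 and 0.005 — transition zone.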